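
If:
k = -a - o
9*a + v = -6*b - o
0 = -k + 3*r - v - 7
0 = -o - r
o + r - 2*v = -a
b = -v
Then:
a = 14/27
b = -7/27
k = 77/27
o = -91/27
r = 91/27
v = 7/27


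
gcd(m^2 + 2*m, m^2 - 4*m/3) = m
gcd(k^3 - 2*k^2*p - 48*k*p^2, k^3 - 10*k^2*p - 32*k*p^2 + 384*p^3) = -k^2 + 2*k*p + 48*p^2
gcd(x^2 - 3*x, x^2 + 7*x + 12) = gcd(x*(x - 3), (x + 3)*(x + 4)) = 1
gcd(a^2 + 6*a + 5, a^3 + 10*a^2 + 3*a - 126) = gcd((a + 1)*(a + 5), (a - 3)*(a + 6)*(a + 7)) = 1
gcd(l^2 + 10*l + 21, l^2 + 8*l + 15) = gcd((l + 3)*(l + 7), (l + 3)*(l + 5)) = l + 3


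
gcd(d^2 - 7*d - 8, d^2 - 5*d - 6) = d + 1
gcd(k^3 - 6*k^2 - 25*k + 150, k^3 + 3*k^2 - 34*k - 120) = k^2 - k - 30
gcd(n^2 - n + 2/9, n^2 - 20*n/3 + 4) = n - 2/3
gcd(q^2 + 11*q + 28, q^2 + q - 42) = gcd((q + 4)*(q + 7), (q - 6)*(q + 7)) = q + 7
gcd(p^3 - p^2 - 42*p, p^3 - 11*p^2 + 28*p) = p^2 - 7*p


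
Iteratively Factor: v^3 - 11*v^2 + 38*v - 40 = (v - 5)*(v^2 - 6*v + 8) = (v - 5)*(v - 4)*(v - 2)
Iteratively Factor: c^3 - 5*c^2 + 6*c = (c - 2)*(c^2 - 3*c) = c*(c - 2)*(c - 3)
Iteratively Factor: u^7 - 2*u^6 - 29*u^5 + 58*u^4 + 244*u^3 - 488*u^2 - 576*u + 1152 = (u + 4)*(u^6 - 6*u^5 - 5*u^4 + 78*u^3 - 68*u^2 - 216*u + 288) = (u - 2)*(u + 4)*(u^5 - 4*u^4 - 13*u^3 + 52*u^2 + 36*u - 144) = (u - 2)*(u + 3)*(u + 4)*(u^4 - 7*u^3 + 8*u^2 + 28*u - 48) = (u - 4)*(u - 2)*(u + 3)*(u + 4)*(u^3 - 3*u^2 - 4*u + 12) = (u - 4)*(u - 2)*(u + 2)*(u + 3)*(u + 4)*(u^2 - 5*u + 6) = (u - 4)*(u - 3)*(u - 2)*(u + 2)*(u + 3)*(u + 4)*(u - 2)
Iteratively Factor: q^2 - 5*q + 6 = (q - 3)*(q - 2)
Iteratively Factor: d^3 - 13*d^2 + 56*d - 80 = (d - 5)*(d^2 - 8*d + 16) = (d - 5)*(d - 4)*(d - 4)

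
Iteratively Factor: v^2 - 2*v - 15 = (v - 5)*(v + 3)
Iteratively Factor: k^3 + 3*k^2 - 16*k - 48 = (k - 4)*(k^2 + 7*k + 12) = (k - 4)*(k + 3)*(k + 4)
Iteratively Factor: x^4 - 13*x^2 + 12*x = (x - 1)*(x^3 + x^2 - 12*x) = x*(x - 1)*(x^2 + x - 12) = x*(x - 3)*(x - 1)*(x + 4)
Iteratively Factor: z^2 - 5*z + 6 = (z - 2)*(z - 3)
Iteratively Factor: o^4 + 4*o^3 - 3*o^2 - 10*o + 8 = (o + 2)*(o^3 + 2*o^2 - 7*o + 4) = (o + 2)*(o + 4)*(o^2 - 2*o + 1) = (o - 1)*(o + 2)*(o + 4)*(o - 1)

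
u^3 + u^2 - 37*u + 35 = (u - 5)*(u - 1)*(u + 7)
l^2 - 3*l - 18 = (l - 6)*(l + 3)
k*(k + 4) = k^2 + 4*k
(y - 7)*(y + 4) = y^2 - 3*y - 28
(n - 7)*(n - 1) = n^2 - 8*n + 7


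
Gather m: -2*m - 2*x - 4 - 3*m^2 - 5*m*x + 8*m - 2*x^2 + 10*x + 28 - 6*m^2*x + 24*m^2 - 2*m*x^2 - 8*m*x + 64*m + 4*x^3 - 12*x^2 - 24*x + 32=m^2*(21 - 6*x) + m*(-2*x^2 - 13*x + 70) + 4*x^3 - 14*x^2 - 16*x + 56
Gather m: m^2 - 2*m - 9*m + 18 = m^2 - 11*m + 18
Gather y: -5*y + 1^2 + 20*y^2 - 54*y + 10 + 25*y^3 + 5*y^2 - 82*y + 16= 25*y^3 + 25*y^2 - 141*y + 27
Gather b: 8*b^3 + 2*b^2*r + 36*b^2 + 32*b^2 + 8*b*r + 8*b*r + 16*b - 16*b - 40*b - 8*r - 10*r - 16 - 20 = 8*b^3 + b^2*(2*r + 68) + b*(16*r - 40) - 18*r - 36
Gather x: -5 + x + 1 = x - 4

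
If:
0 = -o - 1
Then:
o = -1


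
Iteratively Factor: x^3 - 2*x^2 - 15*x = (x - 5)*(x^2 + 3*x) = x*(x - 5)*(x + 3)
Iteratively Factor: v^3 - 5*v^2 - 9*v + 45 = (v - 5)*(v^2 - 9) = (v - 5)*(v - 3)*(v + 3)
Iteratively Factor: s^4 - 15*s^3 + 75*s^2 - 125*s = (s - 5)*(s^3 - 10*s^2 + 25*s) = s*(s - 5)*(s^2 - 10*s + 25) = s*(s - 5)^2*(s - 5)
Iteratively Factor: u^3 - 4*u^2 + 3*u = (u)*(u^2 - 4*u + 3) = u*(u - 3)*(u - 1)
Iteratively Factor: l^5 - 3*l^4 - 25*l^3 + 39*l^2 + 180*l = (l - 4)*(l^4 + l^3 - 21*l^2 - 45*l) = (l - 5)*(l - 4)*(l^3 + 6*l^2 + 9*l) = (l - 5)*(l - 4)*(l + 3)*(l^2 + 3*l) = l*(l - 5)*(l - 4)*(l + 3)*(l + 3)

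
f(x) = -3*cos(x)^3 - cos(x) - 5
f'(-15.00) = -4.03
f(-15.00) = -2.93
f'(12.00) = -3.98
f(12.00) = -7.65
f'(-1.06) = -2.75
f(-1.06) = -5.84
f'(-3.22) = 0.78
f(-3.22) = -1.03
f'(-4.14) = 3.06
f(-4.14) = -3.98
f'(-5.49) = 3.87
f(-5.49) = -6.74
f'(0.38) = 3.25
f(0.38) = -8.33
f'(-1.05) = -2.80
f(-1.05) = -5.87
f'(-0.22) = -2.09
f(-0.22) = -8.76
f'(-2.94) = -1.93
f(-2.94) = -1.20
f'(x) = 9*sin(x)*cos(x)^2 + sin(x)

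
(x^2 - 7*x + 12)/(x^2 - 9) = (x - 4)/(x + 3)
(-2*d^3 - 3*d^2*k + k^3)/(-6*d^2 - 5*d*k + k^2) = (2*d^2 + d*k - k^2)/(6*d - k)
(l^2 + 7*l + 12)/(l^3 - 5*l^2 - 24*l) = (l + 4)/(l*(l - 8))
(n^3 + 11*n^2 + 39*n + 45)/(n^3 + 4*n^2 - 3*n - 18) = (n + 5)/(n - 2)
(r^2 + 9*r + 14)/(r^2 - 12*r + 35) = (r^2 + 9*r + 14)/(r^2 - 12*r + 35)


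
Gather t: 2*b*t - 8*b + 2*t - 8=-8*b + t*(2*b + 2) - 8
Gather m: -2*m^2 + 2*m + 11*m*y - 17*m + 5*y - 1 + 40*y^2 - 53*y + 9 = -2*m^2 + m*(11*y - 15) + 40*y^2 - 48*y + 8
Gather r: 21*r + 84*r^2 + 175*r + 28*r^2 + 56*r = 112*r^2 + 252*r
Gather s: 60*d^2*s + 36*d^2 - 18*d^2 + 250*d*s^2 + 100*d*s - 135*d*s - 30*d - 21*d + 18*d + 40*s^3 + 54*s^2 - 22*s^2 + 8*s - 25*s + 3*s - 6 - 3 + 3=18*d^2 - 33*d + 40*s^3 + s^2*(250*d + 32) + s*(60*d^2 - 35*d - 14) - 6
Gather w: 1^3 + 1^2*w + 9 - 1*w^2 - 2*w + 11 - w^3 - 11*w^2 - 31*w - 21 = -w^3 - 12*w^2 - 32*w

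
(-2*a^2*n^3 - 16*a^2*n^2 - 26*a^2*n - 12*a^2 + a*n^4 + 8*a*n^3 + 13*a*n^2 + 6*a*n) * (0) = 0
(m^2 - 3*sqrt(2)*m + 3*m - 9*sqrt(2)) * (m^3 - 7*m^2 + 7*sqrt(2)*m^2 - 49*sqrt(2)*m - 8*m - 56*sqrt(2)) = m^5 - 4*m^4 + 4*sqrt(2)*m^4 - 71*m^3 - 16*sqrt(2)*m^3 - 116*sqrt(2)*m^2 + 144*m^2 - 96*sqrt(2)*m + 1218*m + 1008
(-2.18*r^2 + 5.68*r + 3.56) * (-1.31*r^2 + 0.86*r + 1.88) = 2.8558*r^4 - 9.3156*r^3 - 3.8772*r^2 + 13.74*r + 6.6928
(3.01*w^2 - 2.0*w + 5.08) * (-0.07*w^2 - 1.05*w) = -0.2107*w^4 - 3.0205*w^3 + 1.7444*w^2 - 5.334*w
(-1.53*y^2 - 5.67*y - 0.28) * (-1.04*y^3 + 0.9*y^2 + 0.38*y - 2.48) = 1.5912*y^5 + 4.5198*y^4 - 5.3932*y^3 + 1.3878*y^2 + 13.9552*y + 0.6944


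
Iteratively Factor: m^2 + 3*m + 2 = (m + 2)*(m + 1)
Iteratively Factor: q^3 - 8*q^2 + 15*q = (q - 3)*(q^2 - 5*q) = q*(q - 3)*(q - 5)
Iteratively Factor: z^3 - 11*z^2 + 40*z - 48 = (z - 4)*(z^2 - 7*z + 12) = (z - 4)*(z - 3)*(z - 4)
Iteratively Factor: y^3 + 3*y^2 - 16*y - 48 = (y - 4)*(y^2 + 7*y + 12) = (y - 4)*(y + 4)*(y + 3)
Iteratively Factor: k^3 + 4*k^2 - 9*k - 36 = (k + 4)*(k^2 - 9) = (k + 3)*(k + 4)*(k - 3)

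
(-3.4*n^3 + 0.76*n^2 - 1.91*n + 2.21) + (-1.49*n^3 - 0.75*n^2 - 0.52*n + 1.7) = -4.89*n^3 + 0.01*n^2 - 2.43*n + 3.91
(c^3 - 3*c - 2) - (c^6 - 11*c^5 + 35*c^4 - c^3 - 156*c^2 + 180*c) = -c^6 + 11*c^5 - 35*c^4 + 2*c^3 + 156*c^2 - 183*c - 2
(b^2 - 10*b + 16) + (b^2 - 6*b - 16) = 2*b^2 - 16*b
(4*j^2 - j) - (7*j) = 4*j^2 - 8*j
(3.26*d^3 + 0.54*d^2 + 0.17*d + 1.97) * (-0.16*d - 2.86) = -0.5216*d^4 - 9.41*d^3 - 1.5716*d^2 - 0.8014*d - 5.6342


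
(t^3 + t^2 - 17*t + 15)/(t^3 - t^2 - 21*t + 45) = (t - 1)/(t - 3)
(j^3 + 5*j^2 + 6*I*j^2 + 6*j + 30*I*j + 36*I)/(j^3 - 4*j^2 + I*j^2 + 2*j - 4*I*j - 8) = (j^3 + j^2*(5 + 6*I) + j*(6 + 30*I) + 36*I)/(j^3 + j^2*(-4 + I) + j*(2 - 4*I) - 8)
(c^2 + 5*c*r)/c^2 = (c + 5*r)/c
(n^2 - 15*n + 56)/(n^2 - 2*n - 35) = (n - 8)/(n + 5)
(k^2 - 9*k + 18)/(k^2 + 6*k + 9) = (k^2 - 9*k + 18)/(k^2 + 6*k + 9)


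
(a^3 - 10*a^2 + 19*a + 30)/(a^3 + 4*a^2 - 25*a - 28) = (a^2 - 11*a + 30)/(a^2 + 3*a - 28)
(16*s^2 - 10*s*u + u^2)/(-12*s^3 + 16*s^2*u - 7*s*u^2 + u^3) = (-8*s + u)/(6*s^2 - 5*s*u + u^2)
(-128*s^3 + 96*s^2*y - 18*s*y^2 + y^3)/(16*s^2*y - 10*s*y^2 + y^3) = (-8*s + y)/y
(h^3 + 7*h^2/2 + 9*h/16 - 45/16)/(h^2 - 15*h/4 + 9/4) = (4*h^2 + 17*h + 15)/(4*(h - 3))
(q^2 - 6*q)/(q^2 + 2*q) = (q - 6)/(q + 2)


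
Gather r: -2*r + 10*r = 8*r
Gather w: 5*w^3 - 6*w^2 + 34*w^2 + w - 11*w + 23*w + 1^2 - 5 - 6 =5*w^3 + 28*w^2 + 13*w - 10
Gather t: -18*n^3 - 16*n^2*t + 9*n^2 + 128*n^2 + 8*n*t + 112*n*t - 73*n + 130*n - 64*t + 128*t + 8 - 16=-18*n^3 + 137*n^2 + 57*n + t*(-16*n^2 + 120*n + 64) - 8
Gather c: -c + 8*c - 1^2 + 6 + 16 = 7*c + 21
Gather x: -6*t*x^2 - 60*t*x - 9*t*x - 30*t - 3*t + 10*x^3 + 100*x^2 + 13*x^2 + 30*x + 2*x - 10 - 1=-33*t + 10*x^3 + x^2*(113 - 6*t) + x*(32 - 69*t) - 11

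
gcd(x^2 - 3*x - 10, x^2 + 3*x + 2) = x + 2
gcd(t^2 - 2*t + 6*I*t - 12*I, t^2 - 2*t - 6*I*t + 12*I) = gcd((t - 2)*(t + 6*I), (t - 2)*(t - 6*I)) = t - 2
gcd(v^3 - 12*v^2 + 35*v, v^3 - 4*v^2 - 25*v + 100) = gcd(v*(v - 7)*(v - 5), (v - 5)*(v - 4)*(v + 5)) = v - 5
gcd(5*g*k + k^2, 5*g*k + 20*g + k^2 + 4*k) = 5*g + k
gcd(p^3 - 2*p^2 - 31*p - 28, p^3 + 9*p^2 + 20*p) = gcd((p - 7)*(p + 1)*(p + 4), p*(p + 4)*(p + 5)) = p + 4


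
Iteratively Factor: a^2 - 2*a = (a)*(a - 2)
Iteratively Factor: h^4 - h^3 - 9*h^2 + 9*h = (h - 1)*(h^3 - 9*h) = (h - 3)*(h - 1)*(h^2 + 3*h) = (h - 3)*(h - 1)*(h + 3)*(h)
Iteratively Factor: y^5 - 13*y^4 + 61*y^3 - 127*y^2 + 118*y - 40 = (y - 4)*(y^4 - 9*y^3 + 25*y^2 - 27*y + 10) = (y - 4)*(y - 2)*(y^3 - 7*y^2 + 11*y - 5) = (y - 4)*(y - 2)*(y - 1)*(y^2 - 6*y + 5) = (y - 5)*(y - 4)*(y - 2)*(y - 1)*(y - 1)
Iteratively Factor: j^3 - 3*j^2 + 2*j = (j)*(j^2 - 3*j + 2) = j*(j - 1)*(j - 2)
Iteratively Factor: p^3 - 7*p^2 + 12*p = (p)*(p^2 - 7*p + 12) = p*(p - 4)*(p - 3)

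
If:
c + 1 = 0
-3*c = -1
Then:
No Solution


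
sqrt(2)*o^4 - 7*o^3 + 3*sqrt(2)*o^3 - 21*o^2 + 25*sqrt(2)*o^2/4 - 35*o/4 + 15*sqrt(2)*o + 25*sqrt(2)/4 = (o + 5/2)*(o - 5*sqrt(2)/2)*(o - sqrt(2))*(sqrt(2)*o + sqrt(2)/2)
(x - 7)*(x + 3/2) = x^2 - 11*x/2 - 21/2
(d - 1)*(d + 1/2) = d^2 - d/2 - 1/2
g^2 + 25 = (g - 5*I)*(g + 5*I)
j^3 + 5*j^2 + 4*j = j*(j + 1)*(j + 4)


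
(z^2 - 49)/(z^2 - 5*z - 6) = (49 - z^2)/(-z^2 + 5*z + 6)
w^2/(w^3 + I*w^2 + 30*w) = w/(w^2 + I*w + 30)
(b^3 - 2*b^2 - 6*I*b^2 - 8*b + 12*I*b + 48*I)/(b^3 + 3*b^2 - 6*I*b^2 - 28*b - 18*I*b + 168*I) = (b + 2)/(b + 7)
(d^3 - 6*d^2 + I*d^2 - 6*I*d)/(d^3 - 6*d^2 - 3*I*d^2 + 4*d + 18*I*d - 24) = d/(d - 4*I)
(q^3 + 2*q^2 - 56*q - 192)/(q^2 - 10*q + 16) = (q^2 + 10*q + 24)/(q - 2)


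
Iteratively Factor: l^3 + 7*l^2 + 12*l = (l + 3)*(l^2 + 4*l) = l*(l + 3)*(l + 4)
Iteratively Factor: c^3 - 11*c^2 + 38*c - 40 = (c - 5)*(c^2 - 6*c + 8) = (c - 5)*(c - 4)*(c - 2)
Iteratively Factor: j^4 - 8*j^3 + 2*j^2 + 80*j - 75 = (j - 1)*(j^3 - 7*j^2 - 5*j + 75) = (j - 5)*(j - 1)*(j^2 - 2*j - 15) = (j - 5)^2*(j - 1)*(j + 3)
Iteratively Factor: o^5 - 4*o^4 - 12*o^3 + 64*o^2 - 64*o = (o - 2)*(o^4 - 2*o^3 - 16*o^2 + 32*o) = (o - 4)*(o - 2)*(o^3 + 2*o^2 - 8*o) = (o - 4)*(o - 2)*(o + 4)*(o^2 - 2*o) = o*(o - 4)*(o - 2)*(o + 4)*(o - 2)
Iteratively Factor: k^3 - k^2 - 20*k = (k - 5)*(k^2 + 4*k) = k*(k - 5)*(k + 4)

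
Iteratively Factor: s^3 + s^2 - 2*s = (s)*(s^2 + s - 2) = s*(s + 2)*(s - 1)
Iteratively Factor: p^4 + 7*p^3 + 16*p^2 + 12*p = (p + 3)*(p^3 + 4*p^2 + 4*p) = (p + 2)*(p + 3)*(p^2 + 2*p) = (p + 2)^2*(p + 3)*(p)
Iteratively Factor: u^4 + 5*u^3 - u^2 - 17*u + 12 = (u + 4)*(u^3 + u^2 - 5*u + 3) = (u - 1)*(u + 4)*(u^2 + 2*u - 3) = (u - 1)*(u + 3)*(u + 4)*(u - 1)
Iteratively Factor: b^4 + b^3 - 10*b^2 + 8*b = (b)*(b^3 + b^2 - 10*b + 8) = b*(b - 2)*(b^2 + 3*b - 4) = b*(b - 2)*(b - 1)*(b + 4)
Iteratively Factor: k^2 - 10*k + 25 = (k - 5)*(k - 5)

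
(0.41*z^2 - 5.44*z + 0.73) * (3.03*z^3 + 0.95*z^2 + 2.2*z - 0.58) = 1.2423*z^5 - 16.0937*z^4 - 2.0541*z^3 - 11.5123*z^2 + 4.7612*z - 0.4234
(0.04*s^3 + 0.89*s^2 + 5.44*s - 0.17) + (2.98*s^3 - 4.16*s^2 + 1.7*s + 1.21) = 3.02*s^3 - 3.27*s^2 + 7.14*s + 1.04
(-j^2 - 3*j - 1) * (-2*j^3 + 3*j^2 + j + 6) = 2*j^5 + 3*j^4 - 8*j^3 - 12*j^2 - 19*j - 6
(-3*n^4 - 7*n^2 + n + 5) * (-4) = 12*n^4 + 28*n^2 - 4*n - 20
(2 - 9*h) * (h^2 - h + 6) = -9*h^3 + 11*h^2 - 56*h + 12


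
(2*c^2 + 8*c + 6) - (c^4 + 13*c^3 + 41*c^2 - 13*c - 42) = -c^4 - 13*c^3 - 39*c^2 + 21*c + 48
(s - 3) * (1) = s - 3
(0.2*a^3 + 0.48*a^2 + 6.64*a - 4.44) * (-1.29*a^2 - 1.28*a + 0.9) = -0.258*a^5 - 0.8752*a^4 - 9.0*a^3 - 2.3396*a^2 + 11.6592*a - 3.996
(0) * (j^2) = 0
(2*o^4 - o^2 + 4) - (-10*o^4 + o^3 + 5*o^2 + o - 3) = 12*o^4 - o^3 - 6*o^2 - o + 7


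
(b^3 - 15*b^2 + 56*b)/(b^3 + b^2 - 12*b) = (b^2 - 15*b + 56)/(b^2 + b - 12)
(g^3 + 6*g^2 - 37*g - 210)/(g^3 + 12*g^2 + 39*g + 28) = (g^2 - g - 30)/(g^2 + 5*g + 4)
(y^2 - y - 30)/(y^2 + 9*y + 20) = (y - 6)/(y + 4)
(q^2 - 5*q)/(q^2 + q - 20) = q*(q - 5)/(q^2 + q - 20)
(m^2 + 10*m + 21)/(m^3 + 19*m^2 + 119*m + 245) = (m + 3)/(m^2 + 12*m + 35)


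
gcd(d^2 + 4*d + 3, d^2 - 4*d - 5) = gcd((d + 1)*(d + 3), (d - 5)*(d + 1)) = d + 1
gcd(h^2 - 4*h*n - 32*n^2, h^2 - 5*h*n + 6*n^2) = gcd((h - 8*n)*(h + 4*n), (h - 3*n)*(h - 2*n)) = 1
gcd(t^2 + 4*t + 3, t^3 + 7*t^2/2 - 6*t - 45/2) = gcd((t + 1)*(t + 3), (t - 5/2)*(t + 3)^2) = t + 3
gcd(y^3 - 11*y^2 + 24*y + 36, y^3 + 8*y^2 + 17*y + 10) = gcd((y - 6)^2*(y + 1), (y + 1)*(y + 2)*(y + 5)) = y + 1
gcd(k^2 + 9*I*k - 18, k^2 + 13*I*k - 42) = k + 6*I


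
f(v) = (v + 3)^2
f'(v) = 2*v + 6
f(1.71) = 22.18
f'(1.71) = 9.42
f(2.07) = 25.70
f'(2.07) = 10.14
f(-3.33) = 0.11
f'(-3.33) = -0.66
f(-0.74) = 5.11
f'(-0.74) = 4.52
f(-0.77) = 4.97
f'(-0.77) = 4.46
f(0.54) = 12.53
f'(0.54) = 7.08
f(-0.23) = 7.67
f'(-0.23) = 5.54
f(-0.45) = 6.50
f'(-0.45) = 5.10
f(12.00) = 225.00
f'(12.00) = 30.00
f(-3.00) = 0.00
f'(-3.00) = 0.00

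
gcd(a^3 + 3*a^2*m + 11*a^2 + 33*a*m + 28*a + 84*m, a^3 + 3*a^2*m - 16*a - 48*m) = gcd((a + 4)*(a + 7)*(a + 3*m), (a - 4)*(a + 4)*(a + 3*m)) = a^2 + 3*a*m + 4*a + 12*m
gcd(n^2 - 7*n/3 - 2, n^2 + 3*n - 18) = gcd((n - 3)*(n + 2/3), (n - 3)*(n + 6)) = n - 3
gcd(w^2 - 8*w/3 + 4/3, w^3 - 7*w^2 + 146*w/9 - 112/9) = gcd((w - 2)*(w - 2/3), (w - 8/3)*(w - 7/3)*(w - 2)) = w - 2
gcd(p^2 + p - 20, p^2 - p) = 1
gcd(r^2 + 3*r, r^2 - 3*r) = r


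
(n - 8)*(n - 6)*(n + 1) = n^3 - 13*n^2 + 34*n + 48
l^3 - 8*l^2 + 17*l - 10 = (l - 5)*(l - 2)*(l - 1)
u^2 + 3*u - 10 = (u - 2)*(u + 5)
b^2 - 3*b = b*(b - 3)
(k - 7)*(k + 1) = k^2 - 6*k - 7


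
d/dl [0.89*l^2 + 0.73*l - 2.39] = 1.78*l + 0.73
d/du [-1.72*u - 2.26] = -1.72000000000000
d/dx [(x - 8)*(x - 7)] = 2*x - 15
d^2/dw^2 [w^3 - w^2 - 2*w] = 6*w - 2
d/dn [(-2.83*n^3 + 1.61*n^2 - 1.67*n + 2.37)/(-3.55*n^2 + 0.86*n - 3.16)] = (10.0465*n^4 - 4.8676*n^3 + 22.2845*n^2 + 6.6518*n + 3.239)/(12.6025*n^4 - 6.106*n^3 + 23.1756*n^2 - 5.4352*n + 9.9856)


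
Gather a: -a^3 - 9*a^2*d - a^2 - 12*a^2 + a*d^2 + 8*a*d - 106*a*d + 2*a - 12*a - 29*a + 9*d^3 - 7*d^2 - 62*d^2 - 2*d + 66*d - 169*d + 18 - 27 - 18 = -a^3 + a^2*(-9*d - 13) + a*(d^2 - 98*d - 39) + 9*d^3 - 69*d^2 - 105*d - 27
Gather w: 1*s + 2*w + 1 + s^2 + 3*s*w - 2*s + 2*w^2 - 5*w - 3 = s^2 - s + 2*w^2 + w*(3*s - 3) - 2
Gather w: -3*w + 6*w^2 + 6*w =6*w^2 + 3*w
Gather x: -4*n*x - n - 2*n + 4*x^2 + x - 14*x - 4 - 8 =-3*n + 4*x^2 + x*(-4*n - 13) - 12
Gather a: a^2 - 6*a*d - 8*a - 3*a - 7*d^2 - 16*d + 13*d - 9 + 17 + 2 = a^2 + a*(-6*d - 11) - 7*d^2 - 3*d + 10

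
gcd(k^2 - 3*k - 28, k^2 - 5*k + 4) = 1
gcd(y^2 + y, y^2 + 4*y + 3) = y + 1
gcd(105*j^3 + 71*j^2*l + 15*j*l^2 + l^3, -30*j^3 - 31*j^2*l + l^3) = 5*j + l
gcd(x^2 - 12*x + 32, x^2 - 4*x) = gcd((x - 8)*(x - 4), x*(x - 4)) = x - 4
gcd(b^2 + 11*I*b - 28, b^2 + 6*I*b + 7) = b + 7*I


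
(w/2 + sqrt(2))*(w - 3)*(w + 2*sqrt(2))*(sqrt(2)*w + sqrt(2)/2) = sqrt(2)*w^4/2 - 5*sqrt(2)*w^3/4 + 4*w^3 - 10*w^2 + 13*sqrt(2)*w^2/4 - 10*sqrt(2)*w - 6*w - 6*sqrt(2)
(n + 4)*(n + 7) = n^2 + 11*n + 28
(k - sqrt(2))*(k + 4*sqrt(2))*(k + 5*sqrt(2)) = k^3 + 8*sqrt(2)*k^2 + 22*k - 40*sqrt(2)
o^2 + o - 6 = (o - 2)*(o + 3)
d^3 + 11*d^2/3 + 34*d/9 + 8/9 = (d + 1/3)*(d + 4/3)*(d + 2)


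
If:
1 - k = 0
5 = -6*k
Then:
No Solution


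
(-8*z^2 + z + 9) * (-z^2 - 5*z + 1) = 8*z^4 + 39*z^3 - 22*z^2 - 44*z + 9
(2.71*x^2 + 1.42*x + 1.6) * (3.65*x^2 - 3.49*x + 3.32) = 9.8915*x^4 - 4.2749*x^3 + 9.8814*x^2 - 0.869600000000001*x + 5.312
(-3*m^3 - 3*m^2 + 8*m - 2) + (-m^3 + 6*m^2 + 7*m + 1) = -4*m^3 + 3*m^2 + 15*m - 1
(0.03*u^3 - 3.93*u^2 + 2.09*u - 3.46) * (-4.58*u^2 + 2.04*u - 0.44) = -0.1374*u^5 + 18.0606*u^4 - 17.6026*u^3 + 21.8396*u^2 - 7.978*u + 1.5224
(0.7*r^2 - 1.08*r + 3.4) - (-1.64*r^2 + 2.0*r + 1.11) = 2.34*r^2 - 3.08*r + 2.29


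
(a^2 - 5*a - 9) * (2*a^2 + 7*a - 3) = 2*a^4 - 3*a^3 - 56*a^2 - 48*a + 27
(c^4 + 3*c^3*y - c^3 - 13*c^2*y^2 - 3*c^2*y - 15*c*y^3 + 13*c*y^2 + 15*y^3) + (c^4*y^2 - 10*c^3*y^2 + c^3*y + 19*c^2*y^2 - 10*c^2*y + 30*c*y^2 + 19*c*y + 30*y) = c^4*y^2 + c^4 - 10*c^3*y^2 + 4*c^3*y - c^3 + 6*c^2*y^2 - 13*c^2*y - 15*c*y^3 + 43*c*y^2 + 19*c*y + 15*y^3 + 30*y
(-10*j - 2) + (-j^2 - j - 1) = -j^2 - 11*j - 3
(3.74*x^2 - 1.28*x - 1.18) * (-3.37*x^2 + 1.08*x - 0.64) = -12.6038*x^4 + 8.3528*x^3 + 0.2006*x^2 - 0.4552*x + 0.7552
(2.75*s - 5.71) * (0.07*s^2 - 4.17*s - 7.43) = 0.1925*s^3 - 11.8672*s^2 + 3.3782*s + 42.4253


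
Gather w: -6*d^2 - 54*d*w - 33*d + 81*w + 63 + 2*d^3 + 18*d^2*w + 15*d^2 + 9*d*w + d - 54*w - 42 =2*d^3 + 9*d^2 - 32*d + w*(18*d^2 - 45*d + 27) + 21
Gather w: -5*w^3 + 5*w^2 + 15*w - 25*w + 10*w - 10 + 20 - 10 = -5*w^3 + 5*w^2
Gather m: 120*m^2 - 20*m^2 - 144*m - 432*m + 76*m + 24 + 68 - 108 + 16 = 100*m^2 - 500*m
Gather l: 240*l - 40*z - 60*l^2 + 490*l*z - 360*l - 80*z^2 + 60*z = -60*l^2 + l*(490*z - 120) - 80*z^2 + 20*z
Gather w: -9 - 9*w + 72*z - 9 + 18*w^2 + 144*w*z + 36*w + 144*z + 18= 18*w^2 + w*(144*z + 27) + 216*z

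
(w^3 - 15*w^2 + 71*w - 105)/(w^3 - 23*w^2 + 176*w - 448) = (w^2 - 8*w + 15)/(w^2 - 16*w + 64)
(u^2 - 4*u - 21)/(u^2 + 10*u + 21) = (u - 7)/(u + 7)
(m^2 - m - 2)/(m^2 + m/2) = 2*(m^2 - m - 2)/(m*(2*m + 1))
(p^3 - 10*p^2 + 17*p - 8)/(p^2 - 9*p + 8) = p - 1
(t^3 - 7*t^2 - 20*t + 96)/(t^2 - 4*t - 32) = t - 3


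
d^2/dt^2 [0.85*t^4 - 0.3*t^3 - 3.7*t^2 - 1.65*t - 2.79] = 10.2*t^2 - 1.8*t - 7.4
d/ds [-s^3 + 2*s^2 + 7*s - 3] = -3*s^2 + 4*s + 7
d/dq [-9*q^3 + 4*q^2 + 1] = q*(8 - 27*q)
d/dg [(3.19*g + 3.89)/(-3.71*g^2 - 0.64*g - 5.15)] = (11.8349*g^2 + 28.8638*g - 13.9389)/(13.7641*g^4 + 4.7488*g^3 + 38.6226*g^2 + 6.592*g + 26.5225)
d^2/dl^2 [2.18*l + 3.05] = 0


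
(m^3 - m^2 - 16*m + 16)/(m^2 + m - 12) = (m^2 - 5*m + 4)/(m - 3)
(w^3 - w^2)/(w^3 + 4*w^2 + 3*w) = w*(w - 1)/(w^2 + 4*w + 3)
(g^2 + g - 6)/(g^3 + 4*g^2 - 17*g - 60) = (g - 2)/(g^2 + g - 20)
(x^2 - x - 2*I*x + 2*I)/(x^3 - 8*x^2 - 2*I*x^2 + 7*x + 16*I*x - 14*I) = 1/(x - 7)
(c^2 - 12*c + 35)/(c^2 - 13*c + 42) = (c - 5)/(c - 6)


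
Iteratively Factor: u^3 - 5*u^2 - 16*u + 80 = (u + 4)*(u^2 - 9*u + 20) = (u - 5)*(u + 4)*(u - 4)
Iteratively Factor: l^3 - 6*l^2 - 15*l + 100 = (l + 4)*(l^2 - 10*l + 25) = (l - 5)*(l + 4)*(l - 5)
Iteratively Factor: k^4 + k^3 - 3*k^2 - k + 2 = (k - 1)*(k^3 + 2*k^2 - k - 2) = (k - 1)^2*(k^2 + 3*k + 2) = (k - 1)^2*(k + 1)*(k + 2)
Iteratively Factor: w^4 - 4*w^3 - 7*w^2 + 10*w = (w - 5)*(w^3 + w^2 - 2*w) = w*(w - 5)*(w^2 + w - 2) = w*(w - 5)*(w - 1)*(w + 2)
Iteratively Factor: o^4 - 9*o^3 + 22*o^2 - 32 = (o - 4)*(o^3 - 5*o^2 + 2*o + 8) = (o - 4)*(o - 2)*(o^2 - 3*o - 4) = (o - 4)*(o - 2)*(o + 1)*(o - 4)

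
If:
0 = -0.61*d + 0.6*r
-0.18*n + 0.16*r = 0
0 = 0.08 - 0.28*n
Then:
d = 0.32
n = 0.29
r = 0.32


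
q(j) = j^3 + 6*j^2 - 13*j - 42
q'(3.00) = 50.00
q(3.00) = 0.00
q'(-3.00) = -22.00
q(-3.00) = 24.00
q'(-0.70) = -19.93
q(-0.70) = -30.30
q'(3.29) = 58.95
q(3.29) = 15.79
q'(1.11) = 4.02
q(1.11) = -47.67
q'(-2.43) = -24.45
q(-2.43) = 10.67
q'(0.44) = -7.14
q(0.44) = -46.47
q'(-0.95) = -21.69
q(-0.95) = -25.09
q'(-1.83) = -24.91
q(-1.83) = -4.25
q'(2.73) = 42.12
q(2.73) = -12.43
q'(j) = 3*j^2 + 12*j - 13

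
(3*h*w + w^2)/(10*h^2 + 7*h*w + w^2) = w*(3*h + w)/(10*h^2 + 7*h*w + w^2)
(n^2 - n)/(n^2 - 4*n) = (n - 1)/(n - 4)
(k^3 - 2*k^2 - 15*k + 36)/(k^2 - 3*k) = k + 1 - 12/k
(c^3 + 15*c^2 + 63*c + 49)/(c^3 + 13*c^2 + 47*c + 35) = (c + 7)/(c + 5)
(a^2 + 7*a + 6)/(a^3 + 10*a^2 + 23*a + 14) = (a + 6)/(a^2 + 9*a + 14)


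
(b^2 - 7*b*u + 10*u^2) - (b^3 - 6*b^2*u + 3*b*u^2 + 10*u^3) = -b^3 + 6*b^2*u + b^2 - 3*b*u^2 - 7*b*u - 10*u^3 + 10*u^2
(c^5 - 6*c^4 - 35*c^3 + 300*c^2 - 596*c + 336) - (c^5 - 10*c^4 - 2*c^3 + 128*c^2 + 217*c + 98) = 4*c^4 - 33*c^3 + 172*c^2 - 813*c + 238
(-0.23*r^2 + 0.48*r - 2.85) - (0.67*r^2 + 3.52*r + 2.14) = -0.9*r^2 - 3.04*r - 4.99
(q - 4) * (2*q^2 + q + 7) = 2*q^3 - 7*q^2 + 3*q - 28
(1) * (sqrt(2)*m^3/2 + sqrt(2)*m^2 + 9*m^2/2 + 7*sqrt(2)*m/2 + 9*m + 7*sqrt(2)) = sqrt(2)*m^3/2 + sqrt(2)*m^2 + 9*m^2/2 + 7*sqrt(2)*m/2 + 9*m + 7*sqrt(2)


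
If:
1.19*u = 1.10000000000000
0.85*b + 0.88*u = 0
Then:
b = -0.96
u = 0.92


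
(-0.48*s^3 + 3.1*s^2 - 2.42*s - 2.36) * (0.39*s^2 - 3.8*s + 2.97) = -0.1872*s^5 + 3.033*s^4 - 14.1494*s^3 + 17.4826*s^2 + 1.7806*s - 7.0092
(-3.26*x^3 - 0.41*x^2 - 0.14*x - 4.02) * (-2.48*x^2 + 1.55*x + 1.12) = 8.0848*x^5 - 4.0362*x^4 - 3.9395*x^3 + 9.2934*x^2 - 6.3878*x - 4.5024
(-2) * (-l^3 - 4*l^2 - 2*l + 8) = 2*l^3 + 8*l^2 + 4*l - 16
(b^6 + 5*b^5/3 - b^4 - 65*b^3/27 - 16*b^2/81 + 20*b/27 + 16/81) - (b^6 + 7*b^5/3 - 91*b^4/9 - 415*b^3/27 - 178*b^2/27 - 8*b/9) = -2*b^5/3 + 82*b^4/9 + 350*b^3/27 + 518*b^2/81 + 44*b/27 + 16/81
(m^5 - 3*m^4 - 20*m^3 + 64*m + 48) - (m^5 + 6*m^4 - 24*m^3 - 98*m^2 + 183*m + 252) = -9*m^4 + 4*m^3 + 98*m^2 - 119*m - 204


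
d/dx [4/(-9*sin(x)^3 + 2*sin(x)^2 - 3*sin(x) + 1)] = 4*(27*sin(x)^2 - 4*sin(x) + 3)*cos(x)/(9*sin(x)^3 - 2*sin(x)^2 + 3*sin(x) - 1)^2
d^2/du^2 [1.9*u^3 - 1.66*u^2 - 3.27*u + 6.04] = 11.4*u - 3.32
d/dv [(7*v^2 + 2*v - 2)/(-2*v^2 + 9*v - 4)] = (67*v^2 - 64*v + 10)/(4*v^4 - 36*v^3 + 97*v^2 - 72*v + 16)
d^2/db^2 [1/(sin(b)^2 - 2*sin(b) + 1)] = -(4*sin(b) + 6)/(sin(b) - 1)^3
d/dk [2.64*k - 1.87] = 2.64000000000000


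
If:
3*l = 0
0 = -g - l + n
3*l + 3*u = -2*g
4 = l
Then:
No Solution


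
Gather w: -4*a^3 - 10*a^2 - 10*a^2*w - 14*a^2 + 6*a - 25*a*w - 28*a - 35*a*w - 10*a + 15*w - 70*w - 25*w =-4*a^3 - 24*a^2 - 32*a + w*(-10*a^2 - 60*a - 80)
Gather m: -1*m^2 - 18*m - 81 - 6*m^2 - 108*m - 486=-7*m^2 - 126*m - 567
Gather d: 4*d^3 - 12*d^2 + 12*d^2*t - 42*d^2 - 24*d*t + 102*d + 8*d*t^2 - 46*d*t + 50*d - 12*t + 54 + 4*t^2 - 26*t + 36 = 4*d^3 + d^2*(12*t - 54) + d*(8*t^2 - 70*t + 152) + 4*t^2 - 38*t + 90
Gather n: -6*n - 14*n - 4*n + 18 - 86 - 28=-24*n - 96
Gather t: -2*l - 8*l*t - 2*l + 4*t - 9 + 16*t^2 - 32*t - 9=-4*l + 16*t^2 + t*(-8*l - 28) - 18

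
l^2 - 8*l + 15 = (l - 5)*(l - 3)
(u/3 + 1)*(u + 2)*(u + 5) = u^3/3 + 10*u^2/3 + 31*u/3 + 10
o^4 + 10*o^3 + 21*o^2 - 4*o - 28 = (o - 1)*(o + 2)^2*(o + 7)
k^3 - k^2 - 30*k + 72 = (k - 4)*(k - 3)*(k + 6)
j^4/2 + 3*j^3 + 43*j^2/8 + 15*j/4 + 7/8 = (j/2 + 1/2)*(j + 1/2)*(j + 1)*(j + 7/2)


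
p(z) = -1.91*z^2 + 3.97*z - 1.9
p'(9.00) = -30.41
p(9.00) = -120.88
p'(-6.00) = 26.89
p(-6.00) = -94.48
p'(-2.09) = 11.95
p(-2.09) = -18.54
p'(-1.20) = 8.55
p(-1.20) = -9.41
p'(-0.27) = 5.00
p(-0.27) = -3.11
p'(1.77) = -2.79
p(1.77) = -0.86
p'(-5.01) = 23.11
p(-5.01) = -69.73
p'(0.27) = 2.94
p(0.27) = -0.97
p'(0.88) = 0.61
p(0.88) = 0.11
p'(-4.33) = 20.51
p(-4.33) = -54.90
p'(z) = 3.97 - 3.82*z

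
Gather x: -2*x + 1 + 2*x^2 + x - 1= 2*x^2 - x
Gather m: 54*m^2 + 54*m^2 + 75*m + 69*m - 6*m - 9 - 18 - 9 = 108*m^2 + 138*m - 36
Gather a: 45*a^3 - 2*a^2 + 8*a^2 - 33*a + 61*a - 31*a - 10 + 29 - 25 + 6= 45*a^3 + 6*a^2 - 3*a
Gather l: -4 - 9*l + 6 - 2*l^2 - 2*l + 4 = -2*l^2 - 11*l + 6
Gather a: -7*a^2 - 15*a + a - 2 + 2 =-7*a^2 - 14*a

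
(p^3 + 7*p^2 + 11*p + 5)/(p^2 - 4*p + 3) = (p^3 + 7*p^2 + 11*p + 5)/(p^2 - 4*p + 3)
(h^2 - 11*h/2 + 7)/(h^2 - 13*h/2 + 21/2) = (h - 2)/(h - 3)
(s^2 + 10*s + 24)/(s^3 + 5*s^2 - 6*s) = (s + 4)/(s*(s - 1))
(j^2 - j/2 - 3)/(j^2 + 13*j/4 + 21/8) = 4*(j - 2)/(4*j + 7)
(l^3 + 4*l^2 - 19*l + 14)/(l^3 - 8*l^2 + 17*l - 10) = (l + 7)/(l - 5)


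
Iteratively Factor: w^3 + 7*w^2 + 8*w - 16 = (w + 4)*(w^2 + 3*w - 4) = (w + 4)^2*(w - 1)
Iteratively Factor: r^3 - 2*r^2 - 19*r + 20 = (r + 4)*(r^2 - 6*r + 5) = (r - 1)*(r + 4)*(r - 5)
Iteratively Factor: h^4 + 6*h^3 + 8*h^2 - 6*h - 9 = (h + 1)*(h^3 + 5*h^2 + 3*h - 9) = (h + 1)*(h + 3)*(h^2 + 2*h - 3) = (h + 1)*(h + 3)^2*(h - 1)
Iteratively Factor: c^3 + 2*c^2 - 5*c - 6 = (c + 3)*(c^2 - c - 2) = (c - 2)*(c + 3)*(c + 1)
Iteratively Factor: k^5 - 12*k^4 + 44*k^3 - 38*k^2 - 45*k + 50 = (k - 2)*(k^4 - 10*k^3 + 24*k^2 + 10*k - 25) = (k - 5)*(k - 2)*(k^3 - 5*k^2 - k + 5) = (k - 5)*(k - 2)*(k - 1)*(k^2 - 4*k - 5) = (k - 5)*(k - 2)*(k - 1)*(k + 1)*(k - 5)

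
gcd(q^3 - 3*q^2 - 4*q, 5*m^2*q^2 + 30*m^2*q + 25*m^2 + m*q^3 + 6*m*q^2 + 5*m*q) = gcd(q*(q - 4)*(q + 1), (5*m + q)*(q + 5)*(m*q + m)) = q + 1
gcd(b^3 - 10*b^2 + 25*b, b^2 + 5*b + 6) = 1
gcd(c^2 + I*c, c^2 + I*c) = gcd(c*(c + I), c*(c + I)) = c^2 + I*c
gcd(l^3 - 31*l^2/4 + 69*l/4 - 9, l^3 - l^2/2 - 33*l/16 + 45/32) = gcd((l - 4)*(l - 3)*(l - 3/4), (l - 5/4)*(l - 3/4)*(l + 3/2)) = l - 3/4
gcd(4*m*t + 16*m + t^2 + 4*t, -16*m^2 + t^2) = 4*m + t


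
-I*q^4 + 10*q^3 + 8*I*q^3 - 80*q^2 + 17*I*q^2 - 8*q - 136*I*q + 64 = (q - 8)*(q + I)*(q + 8*I)*(-I*q + 1)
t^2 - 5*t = t*(t - 5)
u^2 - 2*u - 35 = (u - 7)*(u + 5)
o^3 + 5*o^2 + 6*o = o*(o + 2)*(o + 3)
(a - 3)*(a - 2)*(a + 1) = a^3 - 4*a^2 + a + 6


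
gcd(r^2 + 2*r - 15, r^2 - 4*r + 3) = r - 3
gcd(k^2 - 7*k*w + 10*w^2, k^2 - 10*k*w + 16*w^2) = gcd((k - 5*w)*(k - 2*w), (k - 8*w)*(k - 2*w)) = -k + 2*w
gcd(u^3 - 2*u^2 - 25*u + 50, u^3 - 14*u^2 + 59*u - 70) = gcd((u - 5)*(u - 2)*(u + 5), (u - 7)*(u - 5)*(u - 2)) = u^2 - 7*u + 10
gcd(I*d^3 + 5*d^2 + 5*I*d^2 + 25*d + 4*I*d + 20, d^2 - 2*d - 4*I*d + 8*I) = 1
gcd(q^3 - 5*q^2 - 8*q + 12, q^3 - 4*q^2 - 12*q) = q^2 - 4*q - 12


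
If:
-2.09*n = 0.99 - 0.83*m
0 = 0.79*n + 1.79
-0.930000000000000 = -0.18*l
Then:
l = 5.17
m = -4.51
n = -2.27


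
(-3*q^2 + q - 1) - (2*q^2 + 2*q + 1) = -5*q^2 - q - 2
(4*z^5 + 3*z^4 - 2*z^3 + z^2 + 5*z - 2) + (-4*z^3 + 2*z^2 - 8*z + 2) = 4*z^5 + 3*z^4 - 6*z^3 + 3*z^2 - 3*z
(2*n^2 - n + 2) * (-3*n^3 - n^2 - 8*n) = -6*n^5 + n^4 - 21*n^3 + 6*n^2 - 16*n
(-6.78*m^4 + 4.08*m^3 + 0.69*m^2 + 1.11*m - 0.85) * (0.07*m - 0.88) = -0.4746*m^5 + 6.252*m^4 - 3.5421*m^3 - 0.5295*m^2 - 1.0363*m + 0.748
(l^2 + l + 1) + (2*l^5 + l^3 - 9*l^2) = 2*l^5 + l^3 - 8*l^2 + l + 1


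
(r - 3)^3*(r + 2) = r^4 - 7*r^3 + 9*r^2 + 27*r - 54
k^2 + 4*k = k*(k + 4)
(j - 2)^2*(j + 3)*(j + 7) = j^4 + 6*j^3 - 15*j^2 - 44*j + 84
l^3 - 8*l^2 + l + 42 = (l - 7)*(l - 3)*(l + 2)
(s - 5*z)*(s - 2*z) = s^2 - 7*s*z + 10*z^2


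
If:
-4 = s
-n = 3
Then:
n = -3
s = -4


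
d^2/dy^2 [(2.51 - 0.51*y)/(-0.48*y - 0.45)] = -1.376928/(0.48*y + 0.45)^3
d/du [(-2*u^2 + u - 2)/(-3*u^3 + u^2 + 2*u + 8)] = (-6*u^4 + 6*u^3 - 23*u^2 - 28*u + 12)/(9*u^6 - 6*u^5 - 11*u^4 - 44*u^3 + 20*u^2 + 32*u + 64)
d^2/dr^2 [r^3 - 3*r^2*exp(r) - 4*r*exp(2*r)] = -3*r^2*exp(r) - 16*r*exp(2*r) - 12*r*exp(r) + 6*r - 16*exp(2*r) - 6*exp(r)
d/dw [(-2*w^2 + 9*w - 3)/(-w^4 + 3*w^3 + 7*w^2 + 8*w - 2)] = (-4*w^5 + 33*w^4 - 66*w^3 - 52*w^2 + 50*w + 6)/(w^8 - 6*w^7 - 5*w^6 + 26*w^5 + 101*w^4 + 100*w^3 + 36*w^2 - 32*w + 4)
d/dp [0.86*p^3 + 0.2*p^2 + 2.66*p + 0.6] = 2.58*p^2 + 0.4*p + 2.66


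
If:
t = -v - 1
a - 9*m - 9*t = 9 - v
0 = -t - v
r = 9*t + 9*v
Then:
No Solution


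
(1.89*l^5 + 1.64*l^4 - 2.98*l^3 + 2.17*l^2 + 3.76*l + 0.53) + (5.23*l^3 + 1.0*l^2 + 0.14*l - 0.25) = 1.89*l^5 + 1.64*l^4 + 2.25*l^3 + 3.17*l^2 + 3.9*l + 0.28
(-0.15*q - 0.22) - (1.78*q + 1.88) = -1.93*q - 2.1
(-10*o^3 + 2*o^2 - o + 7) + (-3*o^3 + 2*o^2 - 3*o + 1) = -13*o^3 + 4*o^2 - 4*o + 8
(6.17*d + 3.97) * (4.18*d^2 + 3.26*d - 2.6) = 25.7906*d^3 + 36.7088*d^2 - 3.0998*d - 10.322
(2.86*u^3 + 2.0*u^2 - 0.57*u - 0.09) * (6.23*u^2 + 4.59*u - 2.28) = 17.8178*u^5 + 25.5874*u^4 - 0.8919*u^3 - 7.737*u^2 + 0.8865*u + 0.2052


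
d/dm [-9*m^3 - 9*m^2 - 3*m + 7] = -27*m^2 - 18*m - 3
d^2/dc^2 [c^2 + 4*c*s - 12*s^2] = 2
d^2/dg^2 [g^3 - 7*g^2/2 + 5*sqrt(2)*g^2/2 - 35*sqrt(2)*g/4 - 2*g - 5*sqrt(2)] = 6*g - 7 + 5*sqrt(2)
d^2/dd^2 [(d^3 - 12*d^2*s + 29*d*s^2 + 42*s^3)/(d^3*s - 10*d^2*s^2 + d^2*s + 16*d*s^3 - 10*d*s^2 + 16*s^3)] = 2*(3*(d - 4*s)*(d^3 - 10*d^2*s + d^2 + 16*d*s^2 - 10*d*s + 16*s^2)^2 - ((3*d - 10*s + 1)*(d^3 - 12*d^2*s + 29*d*s^2 + 42*s^3) + (3*d^2 - 24*d*s + 29*s^2)*(3*d^2 - 20*d*s + 2*d + 16*s^2 - 10*s))*(d^3 - 10*d^2*s + d^2 + 16*d*s^2 - 10*d*s + 16*s^2) + (d^3 - 12*d^2*s + 29*d*s^2 + 42*s^3)*(3*d^2 - 20*d*s + 2*d + 16*s^2 - 10*s)^2)/(s*(d^3 - 10*d^2*s + d^2 + 16*d*s^2 - 10*d*s + 16*s^2)^3)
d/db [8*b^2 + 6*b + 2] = 16*b + 6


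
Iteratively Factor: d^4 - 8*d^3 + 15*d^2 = (d - 3)*(d^3 - 5*d^2) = (d - 5)*(d - 3)*(d^2) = d*(d - 5)*(d - 3)*(d)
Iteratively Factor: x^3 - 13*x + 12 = (x - 1)*(x^2 + x - 12) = (x - 3)*(x - 1)*(x + 4)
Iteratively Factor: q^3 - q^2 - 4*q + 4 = (q - 2)*(q^2 + q - 2) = (q - 2)*(q - 1)*(q + 2)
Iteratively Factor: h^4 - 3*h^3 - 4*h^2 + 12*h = (h - 3)*(h^3 - 4*h) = h*(h - 3)*(h^2 - 4) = h*(h - 3)*(h - 2)*(h + 2)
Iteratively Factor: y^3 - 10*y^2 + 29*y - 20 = (y - 5)*(y^2 - 5*y + 4) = (y - 5)*(y - 4)*(y - 1)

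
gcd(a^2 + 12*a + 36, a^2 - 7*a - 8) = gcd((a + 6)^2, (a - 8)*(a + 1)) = 1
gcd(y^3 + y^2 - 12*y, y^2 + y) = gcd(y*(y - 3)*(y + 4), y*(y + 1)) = y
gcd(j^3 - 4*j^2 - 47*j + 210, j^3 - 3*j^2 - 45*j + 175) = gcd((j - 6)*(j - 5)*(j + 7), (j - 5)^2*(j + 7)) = j^2 + 2*j - 35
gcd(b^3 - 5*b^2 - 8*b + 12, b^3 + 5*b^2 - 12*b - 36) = b + 2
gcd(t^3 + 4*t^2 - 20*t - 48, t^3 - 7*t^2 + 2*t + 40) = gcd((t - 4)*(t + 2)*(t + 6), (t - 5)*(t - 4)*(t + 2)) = t^2 - 2*t - 8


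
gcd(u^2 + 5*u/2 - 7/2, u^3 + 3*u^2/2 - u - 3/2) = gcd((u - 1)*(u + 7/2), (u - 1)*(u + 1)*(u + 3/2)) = u - 1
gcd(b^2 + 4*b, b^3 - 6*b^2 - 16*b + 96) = b + 4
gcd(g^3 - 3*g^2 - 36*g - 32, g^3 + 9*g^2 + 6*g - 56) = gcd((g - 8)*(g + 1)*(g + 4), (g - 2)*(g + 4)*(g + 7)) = g + 4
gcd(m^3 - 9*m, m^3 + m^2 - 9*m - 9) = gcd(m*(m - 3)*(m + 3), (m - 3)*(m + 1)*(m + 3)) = m^2 - 9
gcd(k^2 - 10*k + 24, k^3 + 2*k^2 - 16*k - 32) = k - 4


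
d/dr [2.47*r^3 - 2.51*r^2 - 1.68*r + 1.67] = 7.41*r^2 - 5.02*r - 1.68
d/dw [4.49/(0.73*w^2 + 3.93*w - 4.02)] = (-6.5554*w - 17.6457)/(0.73*w^2 + 3.93*w - 4.02)^2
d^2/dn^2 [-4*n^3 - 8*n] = -24*n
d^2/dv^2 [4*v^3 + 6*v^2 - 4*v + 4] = 24*v + 12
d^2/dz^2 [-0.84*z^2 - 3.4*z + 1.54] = -1.68000000000000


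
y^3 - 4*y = y*(y - 2)*(y + 2)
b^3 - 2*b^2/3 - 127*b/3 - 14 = (b - 7)*(b + 1/3)*(b + 6)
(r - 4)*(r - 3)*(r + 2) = r^3 - 5*r^2 - 2*r + 24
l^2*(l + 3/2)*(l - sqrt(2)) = l^4 - sqrt(2)*l^3 + 3*l^3/2 - 3*sqrt(2)*l^2/2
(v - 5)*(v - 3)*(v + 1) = v^3 - 7*v^2 + 7*v + 15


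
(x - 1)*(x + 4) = x^2 + 3*x - 4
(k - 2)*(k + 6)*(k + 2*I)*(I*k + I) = I*k^4 - 2*k^3 + 5*I*k^3 - 10*k^2 - 8*I*k^2 + 16*k - 12*I*k + 24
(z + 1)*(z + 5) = z^2 + 6*z + 5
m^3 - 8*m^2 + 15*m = m*(m - 5)*(m - 3)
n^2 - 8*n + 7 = (n - 7)*(n - 1)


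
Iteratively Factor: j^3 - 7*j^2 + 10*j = (j)*(j^2 - 7*j + 10) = j*(j - 2)*(j - 5)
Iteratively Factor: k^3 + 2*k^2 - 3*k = (k - 1)*(k^2 + 3*k) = (k - 1)*(k + 3)*(k)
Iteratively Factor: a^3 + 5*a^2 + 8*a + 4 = (a + 2)*(a^2 + 3*a + 2) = (a + 2)^2*(a + 1)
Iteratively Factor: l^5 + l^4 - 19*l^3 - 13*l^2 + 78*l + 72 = (l + 1)*(l^4 - 19*l^2 + 6*l + 72) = (l + 1)*(l + 2)*(l^3 - 2*l^2 - 15*l + 36) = (l - 3)*(l + 1)*(l + 2)*(l^2 + l - 12) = (l - 3)*(l + 1)*(l + 2)*(l + 4)*(l - 3)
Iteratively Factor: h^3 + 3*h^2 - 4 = (h - 1)*(h^2 + 4*h + 4) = (h - 1)*(h + 2)*(h + 2)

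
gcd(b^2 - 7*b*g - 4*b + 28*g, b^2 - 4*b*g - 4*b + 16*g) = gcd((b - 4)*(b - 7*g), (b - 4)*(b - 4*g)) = b - 4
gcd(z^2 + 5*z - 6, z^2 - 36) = z + 6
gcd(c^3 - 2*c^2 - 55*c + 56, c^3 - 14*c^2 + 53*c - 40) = c^2 - 9*c + 8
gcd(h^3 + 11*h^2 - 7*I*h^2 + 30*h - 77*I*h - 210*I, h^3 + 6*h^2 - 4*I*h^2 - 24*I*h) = h + 6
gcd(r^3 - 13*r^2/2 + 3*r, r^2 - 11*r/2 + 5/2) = r - 1/2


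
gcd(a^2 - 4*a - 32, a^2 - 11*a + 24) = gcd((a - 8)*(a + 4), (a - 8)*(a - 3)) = a - 8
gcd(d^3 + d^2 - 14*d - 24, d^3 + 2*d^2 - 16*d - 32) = d^2 - 2*d - 8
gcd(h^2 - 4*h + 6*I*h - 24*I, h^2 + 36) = h + 6*I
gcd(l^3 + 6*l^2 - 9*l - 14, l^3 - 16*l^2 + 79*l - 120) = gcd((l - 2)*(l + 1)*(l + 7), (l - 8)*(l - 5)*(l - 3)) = 1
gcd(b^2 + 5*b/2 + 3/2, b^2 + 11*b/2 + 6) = b + 3/2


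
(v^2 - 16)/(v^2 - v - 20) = (v - 4)/(v - 5)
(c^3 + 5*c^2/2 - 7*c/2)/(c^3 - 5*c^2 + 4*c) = (c + 7/2)/(c - 4)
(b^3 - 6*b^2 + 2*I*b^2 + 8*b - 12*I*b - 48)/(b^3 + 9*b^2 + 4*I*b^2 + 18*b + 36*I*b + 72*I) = (b^2 - 2*b*(3 + I) + 12*I)/(b^2 + 9*b + 18)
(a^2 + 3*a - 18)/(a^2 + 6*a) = (a - 3)/a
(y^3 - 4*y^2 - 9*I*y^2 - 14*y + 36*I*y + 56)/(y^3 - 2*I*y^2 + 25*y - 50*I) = (y^2 - y*(4 + 7*I) + 28*I)/(y^2 + 25)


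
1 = 1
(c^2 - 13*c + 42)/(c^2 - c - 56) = (-c^2 + 13*c - 42)/(-c^2 + c + 56)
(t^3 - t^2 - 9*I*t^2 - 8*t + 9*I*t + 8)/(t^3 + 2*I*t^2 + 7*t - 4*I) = (t^2 - t*(1 + 8*I) + 8*I)/(t^2 + 3*I*t + 4)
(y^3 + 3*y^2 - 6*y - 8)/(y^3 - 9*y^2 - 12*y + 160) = (y^2 - y - 2)/(y^2 - 13*y + 40)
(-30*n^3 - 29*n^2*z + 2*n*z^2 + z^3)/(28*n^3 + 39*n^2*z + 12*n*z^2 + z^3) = (-30*n^2 + n*z + z^2)/(28*n^2 + 11*n*z + z^2)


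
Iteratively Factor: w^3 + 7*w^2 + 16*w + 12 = (w + 2)*(w^2 + 5*w + 6) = (w + 2)^2*(w + 3)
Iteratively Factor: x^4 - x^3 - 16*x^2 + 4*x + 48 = (x - 4)*(x^3 + 3*x^2 - 4*x - 12) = (x - 4)*(x + 2)*(x^2 + x - 6) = (x - 4)*(x + 2)*(x + 3)*(x - 2)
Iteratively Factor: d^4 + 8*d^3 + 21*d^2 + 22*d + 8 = (d + 4)*(d^3 + 4*d^2 + 5*d + 2) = (d + 1)*(d + 4)*(d^2 + 3*d + 2) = (d + 1)*(d + 2)*(d + 4)*(d + 1)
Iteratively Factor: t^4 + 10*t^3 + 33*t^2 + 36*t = (t)*(t^3 + 10*t^2 + 33*t + 36) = t*(t + 4)*(t^2 + 6*t + 9) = t*(t + 3)*(t + 4)*(t + 3)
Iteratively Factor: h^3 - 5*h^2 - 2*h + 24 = (h - 3)*(h^2 - 2*h - 8) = (h - 3)*(h + 2)*(h - 4)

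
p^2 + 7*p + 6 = (p + 1)*(p + 6)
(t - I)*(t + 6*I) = t^2 + 5*I*t + 6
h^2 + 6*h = h*(h + 6)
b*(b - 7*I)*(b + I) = b^3 - 6*I*b^2 + 7*b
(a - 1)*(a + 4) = a^2 + 3*a - 4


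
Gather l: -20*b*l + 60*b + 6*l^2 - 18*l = 60*b + 6*l^2 + l*(-20*b - 18)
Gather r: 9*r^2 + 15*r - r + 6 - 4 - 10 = 9*r^2 + 14*r - 8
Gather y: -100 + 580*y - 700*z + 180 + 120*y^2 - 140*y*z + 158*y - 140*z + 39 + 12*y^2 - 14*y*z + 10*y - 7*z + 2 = 132*y^2 + y*(748 - 154*z) - 847*z + 121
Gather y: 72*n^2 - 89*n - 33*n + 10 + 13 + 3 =72*n^2 - 122*n + 26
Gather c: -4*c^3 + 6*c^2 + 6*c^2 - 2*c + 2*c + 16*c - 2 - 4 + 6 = -4*c^3 + 12*c^2 + 16*c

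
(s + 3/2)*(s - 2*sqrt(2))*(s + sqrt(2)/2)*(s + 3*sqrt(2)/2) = s^4 + 3*s^3/2 - 13*s^2/2 - 39*s/4 - 3*sqrt(2)*s - 9*sqrt(2)/2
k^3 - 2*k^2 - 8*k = k*(k - 4)*(k + 2)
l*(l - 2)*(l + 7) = l^3 + 5*l^2 - 14*l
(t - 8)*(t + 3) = t^2 - 5*t - 24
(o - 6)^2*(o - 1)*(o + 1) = o^4 - 12*o^3 + 35*o^2 + 12*o - 36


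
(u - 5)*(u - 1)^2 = u^3 - 7*u^2 + 11*u - 5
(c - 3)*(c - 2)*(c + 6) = c^3 + c^2 - 24*c + 36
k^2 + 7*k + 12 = (k + 3)*(k + 4)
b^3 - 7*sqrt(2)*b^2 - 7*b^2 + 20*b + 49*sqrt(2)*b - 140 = (b - 7)*(b - 5*sqrt(2))*(b - 2*sqrt(2))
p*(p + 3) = p^2 + 3*p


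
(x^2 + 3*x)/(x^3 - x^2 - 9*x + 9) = x/(x^2 - 4*x + 3)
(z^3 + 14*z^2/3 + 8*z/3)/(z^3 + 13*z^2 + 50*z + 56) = z*(3*z + 2)/(3*(z^2 + 9*z + 14))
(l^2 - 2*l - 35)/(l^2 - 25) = (l - 7)/(l - 5)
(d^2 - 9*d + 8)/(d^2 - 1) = (d - 8)/(d + 1)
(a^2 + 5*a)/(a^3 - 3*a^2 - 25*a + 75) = a/(a^2 - 8*a + 15)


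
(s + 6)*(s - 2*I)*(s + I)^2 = s^4 + 6*s^3 + 3*s^2 + 18*s + 2*I*s + 12*I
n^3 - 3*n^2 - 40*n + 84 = (n - 7)*(n - 2)*(n + 6)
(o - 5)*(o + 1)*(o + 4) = o^3 - 21*o - 20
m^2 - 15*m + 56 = (m - 8)*(m - 7)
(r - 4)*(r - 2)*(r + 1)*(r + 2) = r^4 - 3*r^3 - 8*r^2 + 12*r + 16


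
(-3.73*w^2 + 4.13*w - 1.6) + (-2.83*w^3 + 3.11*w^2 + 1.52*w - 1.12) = -2.83*w^3 - 0.62*w^2 + 5.65*w - 2.72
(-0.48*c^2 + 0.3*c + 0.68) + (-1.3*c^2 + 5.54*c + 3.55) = -1.78*c^2 + 5.84*c + 4.23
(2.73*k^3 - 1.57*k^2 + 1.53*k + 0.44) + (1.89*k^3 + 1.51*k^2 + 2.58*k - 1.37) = 4.62*k^3 - 0.0600000000000001*k^2 + 4.11*k - 0.93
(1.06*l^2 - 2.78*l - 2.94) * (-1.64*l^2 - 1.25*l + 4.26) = -1.7384*l^4 + 3.2342*l^3 + 12.8122*l^2 - 8.1678*l - 12.5244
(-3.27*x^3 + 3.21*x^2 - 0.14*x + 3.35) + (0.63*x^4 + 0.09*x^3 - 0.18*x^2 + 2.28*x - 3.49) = 0.63*x^4 - 3.18*x^3 + 3.03*x^2 + 2.14*x - 0.14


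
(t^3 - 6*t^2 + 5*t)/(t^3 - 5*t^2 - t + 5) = t/(t + 1)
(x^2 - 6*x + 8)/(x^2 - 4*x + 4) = (x - 4)/(x - 2)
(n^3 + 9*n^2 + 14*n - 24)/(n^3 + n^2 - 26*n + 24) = (n + 4)/(n - 4)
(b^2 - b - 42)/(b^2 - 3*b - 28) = (b + 6)/(b + 4)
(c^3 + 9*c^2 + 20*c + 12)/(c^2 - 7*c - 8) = (c^2 + 8*c + 12)/(c - 8)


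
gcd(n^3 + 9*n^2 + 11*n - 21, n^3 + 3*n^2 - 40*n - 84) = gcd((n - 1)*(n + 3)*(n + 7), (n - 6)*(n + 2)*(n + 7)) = n + 7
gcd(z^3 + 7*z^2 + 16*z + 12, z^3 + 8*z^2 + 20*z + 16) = z^2 + 4*z + 4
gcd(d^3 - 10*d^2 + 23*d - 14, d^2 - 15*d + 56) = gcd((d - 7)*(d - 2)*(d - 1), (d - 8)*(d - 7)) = d - 7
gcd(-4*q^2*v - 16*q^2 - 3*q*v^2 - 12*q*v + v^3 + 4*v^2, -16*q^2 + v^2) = 4*q - v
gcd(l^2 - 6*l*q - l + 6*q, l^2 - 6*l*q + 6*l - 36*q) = -l + 6*q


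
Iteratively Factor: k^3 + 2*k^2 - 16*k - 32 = (k + 2)*(k^2 - 16) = (k + 2)*(k + 4)*(k - 4)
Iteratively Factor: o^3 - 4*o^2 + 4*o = (o)*(o^2 - 4*o + 4) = o*(o - 2)*(o - 2)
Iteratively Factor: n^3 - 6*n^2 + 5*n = (n)*(n^2 - 6*n + 5) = n*(n - 5)*(n - 1)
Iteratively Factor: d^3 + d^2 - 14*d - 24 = (d - 4)*(d^2 + 5*d + 6) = (d - 4)*(d + 2)*(d + 3)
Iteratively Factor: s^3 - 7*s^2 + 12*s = (s)*(s^2 - 7*s + 12) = s*(s - 3)*(s - 4)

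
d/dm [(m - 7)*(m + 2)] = 2*m - 5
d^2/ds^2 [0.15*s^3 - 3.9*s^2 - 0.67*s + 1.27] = 0.9*s - 7.8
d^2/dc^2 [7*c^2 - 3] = 14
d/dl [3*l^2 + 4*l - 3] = 6*l + 4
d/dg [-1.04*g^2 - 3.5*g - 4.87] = -2.08*g - 3.5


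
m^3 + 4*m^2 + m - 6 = (m - 1)*(m + 2)*(m + 3)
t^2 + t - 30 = (t - 5)*(t + 6)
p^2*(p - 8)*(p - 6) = p^4 - 14*p^3 + 48*p^2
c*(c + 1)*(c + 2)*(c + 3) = c^4 + 6*c^3 + 11*c^2 + 6*c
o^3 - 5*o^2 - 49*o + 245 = (o - 7)*(o - 5)*(o + 7)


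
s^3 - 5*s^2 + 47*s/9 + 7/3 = (s - 3)*(s - 7/3)*(s + 1/3)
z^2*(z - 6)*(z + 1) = z^4 - 5*z^3 - 6*z^2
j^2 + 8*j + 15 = (j + 3)*(j + 5)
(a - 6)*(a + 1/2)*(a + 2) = a^3 - 7*a^2/2 - 14*a - 6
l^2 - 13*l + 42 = (l - 7)*(l - 6)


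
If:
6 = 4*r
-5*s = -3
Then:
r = 3/2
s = 3/5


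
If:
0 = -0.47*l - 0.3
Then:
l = -0.64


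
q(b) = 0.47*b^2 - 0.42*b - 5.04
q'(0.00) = -0.42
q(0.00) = -5.04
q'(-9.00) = -8.88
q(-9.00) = 36.81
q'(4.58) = 3.89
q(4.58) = 2.90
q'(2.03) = 1.49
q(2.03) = -3.96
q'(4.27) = 3.59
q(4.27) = 1.74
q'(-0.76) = -1.13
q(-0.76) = -4.45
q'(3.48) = 2.85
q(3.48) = -0.81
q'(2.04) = 1.50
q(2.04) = -3.94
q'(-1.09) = -1.44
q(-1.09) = -4.02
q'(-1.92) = -2.22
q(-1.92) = -2.50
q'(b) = 0.94*b - 0.42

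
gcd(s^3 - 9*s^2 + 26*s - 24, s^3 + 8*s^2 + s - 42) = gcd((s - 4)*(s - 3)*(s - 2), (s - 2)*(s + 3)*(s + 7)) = s - 2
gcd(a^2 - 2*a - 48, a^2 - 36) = a + 6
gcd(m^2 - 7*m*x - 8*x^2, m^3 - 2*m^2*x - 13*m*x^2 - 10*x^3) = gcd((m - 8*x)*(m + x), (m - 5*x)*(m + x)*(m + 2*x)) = m + x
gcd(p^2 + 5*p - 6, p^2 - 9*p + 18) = 1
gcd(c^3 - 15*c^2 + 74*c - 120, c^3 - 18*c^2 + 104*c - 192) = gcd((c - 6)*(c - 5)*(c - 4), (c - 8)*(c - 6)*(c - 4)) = c^2 - 10*c + 24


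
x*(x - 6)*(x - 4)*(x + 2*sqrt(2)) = x^4 - 10*x^3 + 2*sqrt(2)*x^3 - 20*sqrt(2)*x^2 + 24*x^2 + 48*sqrt(2)*x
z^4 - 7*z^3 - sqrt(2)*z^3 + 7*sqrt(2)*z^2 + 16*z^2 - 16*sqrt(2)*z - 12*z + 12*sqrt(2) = (z - 3)*(z - 2)^2*(z - sqrt(2))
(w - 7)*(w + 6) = w^2 - w - 42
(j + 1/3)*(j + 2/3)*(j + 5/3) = j^3 + 8*j^2/3 + 17*j/9 + 10/27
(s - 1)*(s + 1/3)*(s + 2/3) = s^3 - 7*s/9 - 2/9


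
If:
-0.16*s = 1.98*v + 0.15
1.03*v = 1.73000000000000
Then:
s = -21.72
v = 1.68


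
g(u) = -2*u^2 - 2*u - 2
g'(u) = -4*u - 2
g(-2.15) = -6.94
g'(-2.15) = 6.60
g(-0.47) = -1.50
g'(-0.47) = -0.12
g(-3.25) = -16.62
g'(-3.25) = 11.00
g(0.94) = -5.65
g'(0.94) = -5.76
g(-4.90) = -40.22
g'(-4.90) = 17.60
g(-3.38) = -18.09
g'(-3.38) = 11.52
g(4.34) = -48.35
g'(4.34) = -19.36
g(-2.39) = -8.64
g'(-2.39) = 7.56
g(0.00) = -2.00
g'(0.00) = -2.00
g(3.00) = -26.00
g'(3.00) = -14.00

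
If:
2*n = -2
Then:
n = -1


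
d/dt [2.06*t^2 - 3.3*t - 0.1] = 4.12*t - 3.3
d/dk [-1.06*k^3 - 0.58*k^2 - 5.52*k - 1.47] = -3.18*k^2 - 1.16*k - 5.52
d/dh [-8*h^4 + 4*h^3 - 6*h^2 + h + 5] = -32*h^3 + 12*h^2 - 12*h + 1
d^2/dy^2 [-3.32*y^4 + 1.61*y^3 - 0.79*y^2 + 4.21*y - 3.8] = -39.84*y^2 + 9.66*y - 1.58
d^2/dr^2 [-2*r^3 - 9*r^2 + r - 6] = -12*r - 18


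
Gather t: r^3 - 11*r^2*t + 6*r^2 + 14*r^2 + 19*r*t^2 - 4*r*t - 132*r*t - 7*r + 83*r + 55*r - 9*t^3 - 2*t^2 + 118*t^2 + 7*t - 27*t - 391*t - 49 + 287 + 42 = r^3 + 20*r^2 + 131*r - 9*t^3 + t^2*(19*r + 116) + t*(-11*r^2 - 136*r - 411) + 280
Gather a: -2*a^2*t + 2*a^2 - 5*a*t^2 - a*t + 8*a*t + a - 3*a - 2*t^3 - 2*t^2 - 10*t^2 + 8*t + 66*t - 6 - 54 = a^2*(2 - 2*t) + a*(-5*t^2 + 7*t - 2) - 2*t^3 - 12*t^2 + 74*t - 60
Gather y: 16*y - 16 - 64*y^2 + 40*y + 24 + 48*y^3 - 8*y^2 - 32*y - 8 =48*y^3 - 72*y^2 + 24*y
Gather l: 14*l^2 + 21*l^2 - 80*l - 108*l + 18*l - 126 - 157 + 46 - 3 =35*l^2 - 170*l - 240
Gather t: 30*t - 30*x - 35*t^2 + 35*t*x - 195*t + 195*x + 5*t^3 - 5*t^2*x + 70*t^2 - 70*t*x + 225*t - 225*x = 5*t^3 + t^2*(35 - 5*x) + t*(60 - 35*x) - 60*x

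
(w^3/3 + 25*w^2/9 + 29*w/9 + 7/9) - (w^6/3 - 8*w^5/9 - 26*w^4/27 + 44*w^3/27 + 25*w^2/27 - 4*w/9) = -w^6/3 + 8*w^5/9 + 26*w^4/27 - 35*w^3/27 + 50*w^2/27 + 11*w/3 + 7/9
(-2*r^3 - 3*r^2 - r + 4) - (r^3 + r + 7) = -3*r^3 - 3*r^2 - 2*r - 3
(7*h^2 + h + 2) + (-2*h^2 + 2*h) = 5*h^2 + 3*h + 2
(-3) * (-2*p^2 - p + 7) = 6*p^2 + 3*p - 21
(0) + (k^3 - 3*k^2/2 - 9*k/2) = k^3 - 3*k^2/2 - 9*k/2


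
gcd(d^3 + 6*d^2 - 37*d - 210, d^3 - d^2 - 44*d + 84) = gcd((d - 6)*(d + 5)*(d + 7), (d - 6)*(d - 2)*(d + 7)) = d^2 + d - 42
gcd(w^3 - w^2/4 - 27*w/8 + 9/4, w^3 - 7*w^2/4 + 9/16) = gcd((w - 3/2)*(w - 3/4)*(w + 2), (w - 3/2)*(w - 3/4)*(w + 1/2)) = w^2 - 9*w/4 + 9/8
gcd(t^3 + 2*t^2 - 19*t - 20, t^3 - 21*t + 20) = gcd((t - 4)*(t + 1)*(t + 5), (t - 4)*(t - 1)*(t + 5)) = t^2 + t - 20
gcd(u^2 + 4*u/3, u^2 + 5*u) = u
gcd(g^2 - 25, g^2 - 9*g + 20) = g - 5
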